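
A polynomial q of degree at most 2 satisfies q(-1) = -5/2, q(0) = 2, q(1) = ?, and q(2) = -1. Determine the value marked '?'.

5/2

On equispaced nodes a degree-2 polynomial has vanishing third forward difference, so
  - q(-1) + 3·q(0) - 3·q(1) + q(2) = 0.
Substituting the known values and solving for q(1):
  -3·q(1) = -15/2
  q(1) = 5/2.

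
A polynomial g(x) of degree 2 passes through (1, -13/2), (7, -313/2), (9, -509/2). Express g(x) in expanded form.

g(x) = -3x^2 - x - 5/2

Write g(x) = ax^2 + bx + c. Substituting each data point gives a linear system:
  a + b + c = -13/2
  49a + 7b + c = -313/2
  81a + 9b + c = -509/2
Solving the system yields a = -3, b = -1, c = -5/2.
So g(x) = -3x^2 - x - 5/2.
Check: g(7) = -313/2. ✓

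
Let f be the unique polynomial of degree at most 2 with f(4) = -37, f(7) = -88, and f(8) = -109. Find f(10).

-157

Using the Lagrange interpolation formula with nodes 4, 7, 8:
  L_0(x) = (x - 7)(x - 8) / 12
  L_1(x) = (x - 4)(x - 8) / -3
  L_2(x) = (x - 4)(x - 7) / 4
Then f(x) = -37·L_0(x) - 88·L_1(x) - 109·L_2(x).
Expanding and collecting terms gives f(x) = -x^2 - 6x + 3.
Evaluating at x = 10: f(10) = -157.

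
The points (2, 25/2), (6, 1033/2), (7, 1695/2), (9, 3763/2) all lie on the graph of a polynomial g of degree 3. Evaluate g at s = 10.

5241/2

Using the Lagrange interpolation formula with nodes 2, 6, 7, 9:
  L_0(s) = (s - 6)(s - 7)(s - 9) / -140
  L_1(s) = (s - 2)(s - 7)(s - 9) / 12
  L_2(s) = (s - 2)(s - 6)(s - 9) / -10
  L_3(s) = (s - 2)(s - 6)(s - 7) / 42
Then g(s) = 25/2·L_0(s) + 1033/2·L_1(s) + 1695/2·L_2(s) + 3763/2·L_3(s).
Expanding and collecting terms gives g(s) = 3s^3 - 4s^2 + 2s + 1/2.
Evaluating at s = 10: g(10) = 5241/2.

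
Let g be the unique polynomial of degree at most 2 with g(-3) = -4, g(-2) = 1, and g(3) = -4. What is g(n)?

Using the Lagrange interpolation formula with nodes -3, -2, 3:
  L_0(n) = (n + 2)(n - 3) / 6
  L_1(n) = (n + 3)(n - 3) / -5
  L_2(n) = (n + 3)(n + 2) / 30
Then g(n) = -4·L_0(n) + 1·L_1(n) - 4·L_2(n).
Expanding and collecting terms gives g(n) = -n^2 + 5.
Check: g(-2) = 1. ✓

g(n) = -n^2 + 5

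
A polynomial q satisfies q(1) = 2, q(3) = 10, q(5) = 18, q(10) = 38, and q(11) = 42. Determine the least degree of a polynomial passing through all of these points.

Divided differences on the nodes 1, 3, 5, 10, 11:
  order 0: 2  10  18  38  42
  order 1: 4  4  4  4
  order 2: 0  0  0
  order 3: 0  0
  order 4: 0
The order-1 divided differences are all 4 (nonzero) and every higher order vanishes, so the data lies on a polynomial of degree exactly 1.

1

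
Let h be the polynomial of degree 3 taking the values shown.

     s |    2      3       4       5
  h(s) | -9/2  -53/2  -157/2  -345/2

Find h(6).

-641/2

Forward differences of the values at s = 2, 3, 4, 5:
  h  : -9/2  -53/2  -157/2  -345/2
  Δ  : -22  -52  -94
  Δ^2: -30  -42
  Δ^3: -12
The third differences are constant, confirming degree 3.
Interpolating (Newton forward form) and evaluating at s = 6 gives h(6) = -641/2.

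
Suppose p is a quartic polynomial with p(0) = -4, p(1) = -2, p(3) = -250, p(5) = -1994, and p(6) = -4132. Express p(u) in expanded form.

Using the Lagrange interpolation formula with nodes 0, 1, 3, 5, 6:
  L_0(u) = (u - 1)(u - 3)(u - 5)(u - 6) / 90
  L_1(u) = u(u - 3)(u - 5)(u - 6) / -40
  L_2(u) = u(u - 1)(u - 5)(u - 6) / 36
  L_3(u) = u(u - 1)(u - 3)(u - 6) / -40
  L_4(u) = u(u - 1)(u - 3)(u - 5) / 90
Then p(u) = -4·L_0(u) - 2·L_1(u) - 250·L_2(u) - 1994·L_3(u) - 4132·L_4(u).
Expanding and collecting terms gives p(u) = -3u^4 - 2u^3 + 5u^2 + 2u - 4.
Check: p(1) = -2. ✓

p(u) = -3u^4 - 2u^3 + 5u^2 + 2u - 4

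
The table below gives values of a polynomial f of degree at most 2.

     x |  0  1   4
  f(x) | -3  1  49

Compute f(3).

Write f(x) = ax^2 + bx + c. Substituting each data point gives a linear system:
  c = -3
  a + b + c = 1
  16a + 4b + c = 49
Solving the system yields a = 3, b = 1, c = -3.
So f(x) = 3x² + x - 3.
Then f(3) = 27.

27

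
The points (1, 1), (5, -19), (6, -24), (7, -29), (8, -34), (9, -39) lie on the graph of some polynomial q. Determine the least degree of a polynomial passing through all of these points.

Divided differences on the nodes 1, 5, 6, 7, 8, 9:
  order 0: 1  -19  -24  -29  -34  -39
  order 1: -5  -5  -5  -5  -5
  order 2: 0  0  0  0
  order 3: 0  0  0
  order 4: 0  0
  order 5: 0
The order-1 divided differences are all -5 (nonzero) and every higher order vanishes, so the data lies on a polynomial of degree exactly 1.

1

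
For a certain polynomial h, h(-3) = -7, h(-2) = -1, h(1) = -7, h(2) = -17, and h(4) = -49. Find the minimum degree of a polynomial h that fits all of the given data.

Divided differences on the nodes -3, -2, 1, 2, 4:
  order 0: -7  -1  -7  -17  -49
  order 1: 6  -2  -10  -16
  order 2: -2  -2  -2
  order 3: 0  0
  order 4: 0
The order-2 divided differences are all -2 (nonzero) and every higher order vanishes, so the data lies on a polynomial of degree exactly 2.

2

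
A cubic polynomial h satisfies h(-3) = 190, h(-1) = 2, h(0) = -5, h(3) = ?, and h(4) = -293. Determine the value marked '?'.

-110

The 4 known points determine the degree-3 polynomial uniquely.
Write h(u) = au^3 + bu^2 + cu + d. Substituting each data point gives a linear system:
  -27a + 9b - 3c + d = 190
  -a + b - c + d = 2
  d = -5
  64a + 16b + 4c + d = -293
Solving the system yields a = -6, b = 5, c = 4, d = -5.
So h(u) = -6u³ + 5u² + 4u - 5.
Then h(3) = -110.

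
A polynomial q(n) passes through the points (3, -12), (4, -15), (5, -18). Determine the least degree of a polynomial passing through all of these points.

1

Forward differences of the values at n = 3, 4, 5:
  q  : -12  -15  -18
  Δ  : -3  -3
  Δ^2: 0
The first differences are constant (-3) and nonzero, while all higher differences vanish, so the minimal degree is 1.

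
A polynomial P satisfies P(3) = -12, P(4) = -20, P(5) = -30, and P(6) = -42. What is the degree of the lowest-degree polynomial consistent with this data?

Forward differences of the values at n = 3, 4, 5, 6:
  P  : -12  -20  -30  -42
  Δ  : -8  -10  -12
  Δ^2: -2  -2
  Δ^3: 0
The second differences are constant (-2) and nonzero, while all higher differences vanish, so the minimal degree is 2.

2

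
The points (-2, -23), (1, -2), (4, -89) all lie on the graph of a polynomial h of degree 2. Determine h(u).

Write h(u) = au^2 + bu + c. Substituting each data point gives a linear system:
  4a - 2b + c = -23
  a + b + c = -2
  16a + 4b + c = -89
Solving the system yields a = -6, b = 1, c = 3.
So h(u) = -6u² + u + 3.
Check: h(4) = -89. ✓

h(u) = -6u^2 + u + 3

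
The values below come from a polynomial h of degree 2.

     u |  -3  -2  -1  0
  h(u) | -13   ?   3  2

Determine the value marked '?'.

-2

The 3 known points determine the degree-2 polynomial uniquely.
Write h(u) = au^2 + bu + c. Substituting each data point gives a linear system:
  9a - 3b + c = -13
  a - b + c = 3
  c = 2
Solving the system yields a = -3, b = -4, c = 2.
So h(u) = -3u² - 4u + 2.
Then h(-2) = -2.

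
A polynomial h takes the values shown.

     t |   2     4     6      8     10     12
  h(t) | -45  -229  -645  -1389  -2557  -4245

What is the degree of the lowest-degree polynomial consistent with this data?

Forward differences of the values at t = 2, 4, 6, 8, 10, 12:
  h  : -45  -229  -645  -1389  -2557  -4245
  Δ  : -184  -416  -744  -1168  -1688
  Δ^2: -232  -328  -424  -520
  Δ^3: -96  -96  -96
  Δ^4: 0  0
  Δ^5: 0
The third differences are constant (-96) and nonzero, while all higher differences vanish, so the minimal degree is 3.

3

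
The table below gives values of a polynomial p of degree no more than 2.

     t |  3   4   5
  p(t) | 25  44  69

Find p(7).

137

Write p(t) = at^2 + bt + c. Substituting each data point gives a linear system:
  9a + 3b + c = 25
  16a + 4b + c = 44
  25a + 5b + c = 69
Solving the system yields a = 3, b = -2, c = 4.
So p(t) = 3t^2 - 2t + 4.
Then p(7) = 137.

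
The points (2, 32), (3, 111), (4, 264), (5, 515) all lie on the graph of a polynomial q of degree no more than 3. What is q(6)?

Write q(x) = ax^3 + bx^2 + cx + d. Substituting each data point gives a linear system:
  8a + 4b + 2c + d = 32
  27a + 9b + 3c + d = 111
  64a + 16b + 4c + d = 264
  125a + 25b + 5c + d = 515
Solving the system yields a = 4, b = 1, c = -2, d = 0.
So q(x) = 4x³ + x² - 2x.
Then q(6) = 888.

888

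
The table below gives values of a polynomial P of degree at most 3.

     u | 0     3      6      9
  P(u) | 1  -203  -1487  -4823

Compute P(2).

Forward differences of the values at u = 0, 3, 6, 9:
  P  : 1  -203  -1487  -4823
  Δ  : -204  -1284  -3336
  Δ^2: -1080  -2052
  Δ^3: -972
The third differences are constant, confirming degree 3.
Interpolating (Newton forward form) and evaluating at u = 2 gives P(2) = -63.

-63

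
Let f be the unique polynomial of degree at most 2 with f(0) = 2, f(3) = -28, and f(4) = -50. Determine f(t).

f(t) = -3t^2 - t + 2

Write f(t) = at^2 + bt + c. Substituting each data point gives a linear system:
  c = 2
  9a + 3b + c = -28
  16a + 4b + c = -50
Solving the system yields a = -3, b = -1, c = 2.
So f(t) = -3t^2 - t + 2.
Check: f(4) = -50. ✓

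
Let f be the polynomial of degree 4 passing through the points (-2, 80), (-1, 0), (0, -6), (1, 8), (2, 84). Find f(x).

f(x) = 4x^4 - x^3 + 6x^2 + 5x - 6

Write f(x) = ax^4 + bx^3 + cx^2 + dx + e. Substituting each data point gives a linear system:
  16a - 8b + 4c - 2d + e = 80
  a - b + c - d + e = 0
  e = -6
  a + b + c + d + e = 8
  16a + 8b + 4c + 2d + e = 84
Solving the system yields a = 4, b = -1, c = 6, d = 5, e = -6.
So f(x) = 4x^4 - x^3 + 6x^2 + 5x - 6.
Check: f(2) = 84. ✓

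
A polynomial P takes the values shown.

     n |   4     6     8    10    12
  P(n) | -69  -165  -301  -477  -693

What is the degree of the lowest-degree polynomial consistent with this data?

Forward differences of the values at n = 4, 6, 8, 10, 12:
  P  : -69  -165  -301  -477  -693
  Δ  : -96  -136  -176  -216
  Δ^2: -40  -40  -40
  Δ^3: 0  0
  Δ^4: 0
The second differences are constant (-40) and nonzero, while all higher differences vanish, so the minimal degree is 2.

2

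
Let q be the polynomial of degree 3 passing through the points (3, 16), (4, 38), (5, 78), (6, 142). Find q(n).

q(n) = n^3 - 3n^2 + 6n - 2

Using the Lagrange interpolation formula with nodes 3, 4, 5, 6:
  L_0(n) = (n - 4)(n - 5)(n - 6) / -6
  L_1(n) = (n - 3)(n - 5)(n - 6) / 2
  L_2(n) = (n - 3)(n - 4)(n - 6) / -2
  L_3(n) = (n - 3)(n - 4)(n - 5) / 6
Then q(n) = 16·L_0(n) + 38·L_1(n) + 78·L_2(n) + 142·L_3(n).
Expanding and collecting terms gives q(n) = n^3 - 3n^2 + 6n - 2.
Check: q(6) = 142. ✓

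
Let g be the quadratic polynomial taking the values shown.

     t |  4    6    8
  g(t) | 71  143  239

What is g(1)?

Using the Lagrange interpolation formula with nodes 4, 6, 8:
  L_0(t) = (t - 6)(t - 8) / 8
  L_1(t) = (t - 4)(t - 8) / -4
  L_2(t) = (t - 4)(t - 6) / 8
Then g(t) = 71·L_0(t) + 143·L_1(t) + 239·L_2(t).
Expanding and collecting terms gives g(t) = 3t^2 + 6t - 1.
Evaluating at t = 1: g(1) = 8.

8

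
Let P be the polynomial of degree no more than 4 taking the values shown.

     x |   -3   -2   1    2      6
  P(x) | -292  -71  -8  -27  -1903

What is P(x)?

P(x) = -2x^4 + 4x^3 - 4x^2 - 5x - 1

Using the Lagrange interpolation formula with nodes -3, -2, 1, 2, 6:
  L_0(x) = (x + 2)(x - 1)(x - 2)(x - 6) / 180
  L_1(x) = (x + 3)(x - 1)(x - 2)(x - 6) / -96
  L_2(x) = (x + 3)(x + 2)(x - 2)(x - 6) / 60
  L_3(x) = (x + 3)(x + 2)(x - 1)(x - 6) / -80
  L_4(x) = (x + 3)(x + 2)(x - 1)(x - 2) / 1440
Then P(x) = -292·L_0(x) - 71·L_1(x) - 8·L_2(x) - 27·L_3(x) - 1903·L_4(x).
Expanding and collecting terms gives P(x) = -2x^4 + 4x^3 - 4x^2 - 5x - 1.
Check: P(6) = -1903. ✓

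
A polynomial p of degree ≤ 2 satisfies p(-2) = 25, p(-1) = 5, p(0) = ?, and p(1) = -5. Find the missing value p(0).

On equispaced nodes a degree-2 polynomial has vanishing third forward difference, so
  - p(-2) + 3·p(-1) - 3·p(0) + p(1) = 0.
Substituting the known values and solving for p(0):
  -3·p(0) = 15
  p(0) = -5.

-5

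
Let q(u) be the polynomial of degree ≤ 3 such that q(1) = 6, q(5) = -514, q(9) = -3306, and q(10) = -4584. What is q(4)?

-246

Using the Lagrange interpolation formula with nodes 1, 5, 9, 10:
  L_0(u) = (u - 5)(u - 9)(u - 10) / -288
  L_1(u) = (u - 1)(u - 9)(u - 10) / 80
  L_2(u) = (u - 1)(u - 5)(u - 10) / -32
  L_3(u) = (u - 1)(u - 5)(u - 9) / 45
Then q(u) = 6·L_0(u) - 514·L_1(u) - 3306·L_2(u) - 4584·L_3(u).
Expanding and collecting terms gives q(u) = -5u³ + 4u² + u + 6.
Evaluating at u = 4: q(4) = -246.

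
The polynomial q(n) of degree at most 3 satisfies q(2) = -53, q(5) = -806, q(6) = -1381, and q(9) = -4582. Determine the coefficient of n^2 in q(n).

-3

Write q(n) = an^3 + bn^2 + cn + d. Substituting each data point gives a linear system:
  8a + 4b + 2c + d = -53
  125a + 25b + 5c + d = -806
  216a + 36b + 6c + d = -1381
  729a + 81b + 9c + d = -4582
Solving the system yields a = -6, b = -3, c = 4, d = -1.
So q(n) = -6n^3 - 3n^2 + 4n - 1.
The coefficient of n^2 is -3.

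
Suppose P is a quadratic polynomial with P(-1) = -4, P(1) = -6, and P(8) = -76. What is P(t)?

P(t) = -t^2 - t - 4

Using the Lagrange interpolation formula with nodes -1, 1, 8:
  L_0(t) = (t - 1)(t - 8) / 18
  L_1(t) = (t + 1)(t - 8) / -14
  L_2(t) = (t + 1)(t - 1) / 63
Then P(t) = -4·L_0(t) - 6·L_1(t) - 76·L_2(t).
Expanding and collecting terms gives P(t) = -t² - t - 4.
Check: P(-1) = -4. ✓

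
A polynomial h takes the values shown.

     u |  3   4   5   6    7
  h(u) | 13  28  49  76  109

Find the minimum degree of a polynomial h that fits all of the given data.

2

Forward differences of the values at u = 3, 4, 5, 6, 7:
  h  : 13  28  49  76  109
  Δ  : 15  21  27  33
  Δ^2: 6  6  6
  Δ^3: 0  0
  Δ^4: 0
The second differences are constant (6) and nonzero, while all higher differences vanish, so the minimal degree is 2.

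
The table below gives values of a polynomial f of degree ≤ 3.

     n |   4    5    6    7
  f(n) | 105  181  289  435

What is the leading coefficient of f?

1

Write f(n) = an^3 + bn^2 + cn + d. Substituting each data point gives a linear system:
  64a + 16b + 4c + d = 105
  125a + 25b + 5c + d = 181
  216a + 36b + 6c + d = 289
  343a + 49b + 7c + d = 435
Solving the system yields a = 1, b = 1, c = 6, d = 1.
So f(n) = n³ + n² + 6n + 1.
The leading coefficient is 1.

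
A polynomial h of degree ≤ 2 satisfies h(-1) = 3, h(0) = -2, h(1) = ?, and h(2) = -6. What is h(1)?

-5

On equispaced nodes a degree-2 polynomial has vanishing third forward difference, so
  - h(-1) + 3·h(0) - 3·h(1) + h(2) = 0.
Substituting the known values and solving for h(1):
  -3·h(1) = 15
  h(1) = -5.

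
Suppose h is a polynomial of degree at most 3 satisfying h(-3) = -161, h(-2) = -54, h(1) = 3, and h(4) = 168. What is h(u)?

h(u) = 4u^3 - 6u^2 + u + 4

Write h(u) = au^3 + bu^2 + cu + d. Substituting each data point gives a linear system:
  -27a + 9b - 3c + d = -161
  -8a + 4b - 2c + d = -54
  a + b + c + d = 3
  64a + 16b + 4c + d = 168
Solving the system yields a = 4, b = -6, c = 1, d = 4.
So h(u) = 4u^3 - 6u^2 + u + 4.
Check: h(-3) = -161. ✓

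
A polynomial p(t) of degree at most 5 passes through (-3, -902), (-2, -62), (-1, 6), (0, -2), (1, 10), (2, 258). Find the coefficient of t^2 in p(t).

5

Write p(t) = at^5 + bt^4 + ct^3 + dt^2 + et + k. Substituting each data point gives a linear system:
  -243a + 81b - 27c + 9d - 3e + k = -902
  -32a + 16b - 8c + 4d - 2e + k = -62
  -a + b - c + d - e + k = 6
  k = -2
  a + b + c + d + e + k = 10
  32a + 16b + 8c + 4d + 2e + k = 258
Solving the system yields a = 6, b = 5, c = -4, d = 5, e = 0, k = -2.
So p(t) = 6t^5 + 5t^4 - 4t^3 + 5t^2 - 2.
The coefficient of t^2 is 5.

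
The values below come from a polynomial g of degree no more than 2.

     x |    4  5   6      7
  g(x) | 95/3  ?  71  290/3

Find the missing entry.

148/3

On equispaced nodes a degree-2 polynomial has vanishing third forward difference, so
  - g(4) + 3·g(5) - 3·g(6) + g(7) = 0.
Substituting the known values and solving for g(5):
  3·g(5) = 148
  g(5) = 148/3.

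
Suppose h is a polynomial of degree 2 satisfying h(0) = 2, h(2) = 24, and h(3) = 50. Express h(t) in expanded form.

Using the Lagrange interpolation formula with nodes 0, 2, 3:
  L_0(t) = (t - 2)(t - 3) / 6
  L_1(t) = t(t - 3) / -2
  L_2(t) = t(t - 2) / 3
Then h(t) = 2·L_0(t) + 24·L_1(t) + 50·L_2(t).
Expanding and collecting terms gives h(t) = 5t² + t + 2.
Check: h(0) = 2. ✓

h(t) = 5t^2 + t + 2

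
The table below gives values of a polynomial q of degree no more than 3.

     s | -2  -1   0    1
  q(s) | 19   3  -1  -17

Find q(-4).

Using the Lagrange interpolation formula with nodes -2, -1, 0, 1:
  L_0(s) = (s + 1)s(s - 1) / -6
  L_1(s) = (s + 2)s(s - 1) / 2
  L_2(s) = (s + 2)(s + 1)(s - 1) / -2
  L_3(s) = (s + 2)(s + 1)s / 6
Then q(s) = 19·L_0(s) + 3·L_1(s) - 1·L_2(s) - 17·L_3(s).
Expanding and collecting terms gives q(s) = -4s^3 - 6s^2 - 6s - 1.
Evaluating at s = -4: q(-4) = 183.

183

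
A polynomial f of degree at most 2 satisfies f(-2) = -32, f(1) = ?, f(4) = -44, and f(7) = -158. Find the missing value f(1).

-2

On equispaced nodes a degree-2 polynomial has vanishing third forward difference, so
  - f(-2) + 3·f(1) - 3·f(4) + f(7) = 0.
Substituting the known values and solving for f(1):
  3·f(1) = -6
  f(1) = -2.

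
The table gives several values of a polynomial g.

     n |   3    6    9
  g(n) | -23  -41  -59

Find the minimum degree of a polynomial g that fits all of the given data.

1

Forward differences of the values at n = 3, 6, 9:
  g  : -23  -41  -59
  Δ  : -18  -18
  Δ^2: 0
The first differences are constant (-18) and nonzero, while all higher differences vanish, so the minimal degree is 1.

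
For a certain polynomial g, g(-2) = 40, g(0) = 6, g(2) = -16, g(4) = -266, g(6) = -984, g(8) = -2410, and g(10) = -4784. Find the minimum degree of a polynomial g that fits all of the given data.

Forward differences of the values at s = -2, 0, 2, 4, 6, 8, 10:
  g  : 40  6  -16  -266  -984  -2410  -4784
  Δ  : -34  -22  -250  -718  -1426  -2374
  Δ^2: 12  -228  -468  -708  -948
  Δ^3: -240  -240  -240  -240
  Δ^4: 0  0  0
  Δ^5: 0  0
  Δ^6: 0
The third differences are constant (-240) and nonzero, while all higher differences vanish, so the minimal degree is 3.

3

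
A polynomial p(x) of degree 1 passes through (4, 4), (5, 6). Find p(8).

12

Write p(x) = ax + b. Substituting each data point gives a linear system:
  4a + b = 4
  5a + b = 6
Solving the system yields a = 2, b = -4.
So p(x) = 2x - 4.
Then p(8) = 12.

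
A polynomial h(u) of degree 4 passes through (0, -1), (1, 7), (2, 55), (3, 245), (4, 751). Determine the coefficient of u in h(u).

4

Write h(u) = au^4 + bu^3 + cu^2 + du + e. Substituting each data point gives a linear system:
  e = -1
  a + b + c + d + e = 7
  16a + 8b + 4c + 2d + e = 55
  81a + 27b + 9c + 3d + e = 245
  256a + 64b + 16c + 4d + e = 751
Solving the system yields a = 3, b = -1, c = 2, d = 4, e = -1.
So h(u) = 3u^4 - u^3 + 2u^2 + 4u - 1.
The coefficient of u is 4.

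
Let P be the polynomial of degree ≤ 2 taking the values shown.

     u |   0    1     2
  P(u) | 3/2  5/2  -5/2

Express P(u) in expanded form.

P(u) = -3u^2 + 4u + 3/2

Write P(u) = au^2 + bu + c. Substituting each data point gives a linear system:
  c = 3/2
  a + b + c = 5/2
  4a + 2b + c = -5/2
Solving the system yields a = -3, b = 4, c = 3/2.
So P(u) = -3u² + 4u + 3/2.
Check: P(1) = 5/2. ✓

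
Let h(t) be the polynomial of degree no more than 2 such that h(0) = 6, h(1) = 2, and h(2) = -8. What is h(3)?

-24

Write h(t) = at^2 + bt + c. Substituting each data point gives a linear system:
  c = 6
  a + b + c = 2
  4a + 2b + c = -8
Solving the system yields a = -3, b = -1, c = 6.
So h(t) = -3t^2 - t + 6.
Then h(3) = -24.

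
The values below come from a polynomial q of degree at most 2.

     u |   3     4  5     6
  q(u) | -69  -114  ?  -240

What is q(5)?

On equispaced nodes a degree-2 polynomial has vanishing third forward difference, so
  - q(3) + 3·q(4) - 3·q(5) + q(6) = 0.
Substituting the known values and solving for q(5):
  -3·q(5) = 513
  q(5) = -171.

-171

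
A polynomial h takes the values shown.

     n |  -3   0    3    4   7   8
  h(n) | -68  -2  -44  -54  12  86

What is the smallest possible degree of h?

Divided differences on the nodes -3, 0, 3, 4, 7, 8:
  order 0: -68  -2  -44  -54  12  86
  order 1: 22  -14  -10  22  74
  order 2: -6  1  8  13
  order 3: 1  1  1
  order 4: 0  0
  order 5: 0
The order-3 divided differences are all 1 (nonzero) and every higher order vanishes, so the data lies on a polynomial of degree exactly 3.

3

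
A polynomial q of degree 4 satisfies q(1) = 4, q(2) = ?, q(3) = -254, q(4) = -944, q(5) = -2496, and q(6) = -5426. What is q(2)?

-30

On equispaced nodes a degree-4 polynomial has vanishing fifth forward difference, so
  - q(1) + 5·q(2) - 10·q(3) + 10·q(4) - 5·q(5) + q(6) = 0.
Substituting the known values and solving for q(2):
  5·q(2) = -150
  q(2) = -30.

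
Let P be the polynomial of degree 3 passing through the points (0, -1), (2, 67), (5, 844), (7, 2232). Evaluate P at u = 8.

Write P(u) = au^3 + bu^2 + cu + d. Substituting each data point gives a linear system:
  d = -1
  8a + 4b + 2c + d = 67
  125a + 25b + 5c + d = 844
  343a + 49b + 7c + d = 2232
Solving the system yields a = 6, b = 3, c = 4, d = -1.
So P(u) = 6u³ + 3u² + 4u - 1.
Then P(8) = 3295.

3295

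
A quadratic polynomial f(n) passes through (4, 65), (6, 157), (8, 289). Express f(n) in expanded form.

f(n) = 5n^2 - 4n + 1

Write f(n) = an^2 + bn + c. Substituting each data point gives a linear system:
  16a + 4b + c = 65
  36a + 6b + c = 157
  64a + 8b + c = 289
Solving the system yields a = 5, b = -4, c = 1.
So f(n) = 5n^2 - 4n + 1.
Check: f(4) = 65. ✓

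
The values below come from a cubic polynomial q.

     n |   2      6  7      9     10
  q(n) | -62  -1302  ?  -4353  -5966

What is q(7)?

The 4 known points determine the degree-3 polynomial uniquely.
Write q(n) = an^3 + bn^2 + cn + d. Substituting each data point gives a linear system:
  8a + 4b + 2c + d = -62
  216a + 36b + 6c + d = -1302
  729a + 81b + 9c + d = -4353
  1000a + 100b + 10c + d = -5966
Solving the system yields a = -6, b = 1, c = -6, d = -6.
So q(n) = -6n^3 + n^2 - 6n - 6.
Then q(7) = -2057.

-2057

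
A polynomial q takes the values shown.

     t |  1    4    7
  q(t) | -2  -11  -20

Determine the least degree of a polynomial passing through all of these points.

Forward differences of the values at t = 1, 4, 7:
  q  : -2  -11  -20
  Δ  : -9  -9
  Δ^2: 0
The first differences are constant (-9) and nonzero, while all higher differences vanish, so the minimal degree is 1.

1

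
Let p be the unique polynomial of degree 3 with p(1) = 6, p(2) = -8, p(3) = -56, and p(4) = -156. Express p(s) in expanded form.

Write p(s) = as^3 + bs^2 + cs + d. Substituting each data point gives a linear system:
  a + b + c + d = 6
  8a + 4b + 2c + d = -8
  27a + 9b + 3c + d = -56
  64a + 16b + 4c + d = -156
Solving the system yields a = -3, b = 1, c = 4, d = 4.
So p(s) = -3s^3 + s^2 + 4s + 4.
Check: p(4) = -156. ✓

p(s) = -3s^3 + s^2 + 4s + 4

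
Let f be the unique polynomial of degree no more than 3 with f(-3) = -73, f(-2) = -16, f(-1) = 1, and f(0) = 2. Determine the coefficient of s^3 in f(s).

4

Write f(s) = as^3 + bs^2 + cs + d. Substituting each data point gives a linear system:
  -27a + 9b - 3c + d = -73
  -8a + 4b - 2c + d = -16
  -a + b - c + d = 1
  d = 2
Solving the system yields a = 4, b = 4, c = 1, d = 2.
So f(s) = 4s^3 + 4s^2 + s + 2.
The leading coefficient is 4.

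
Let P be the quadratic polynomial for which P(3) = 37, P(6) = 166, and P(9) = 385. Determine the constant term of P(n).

-2

Write P(n) = an^2 + bn + c. Substituting each data point gives a linear system:
  9a + 3b + c = 37
  36a + 6b + c = 166
  81a + 9b + c = 385
Solving the system yields a = 5, b = -2, c = -2.
So P(n) = 5n^2 - 2n - 2.
The constant term is -2.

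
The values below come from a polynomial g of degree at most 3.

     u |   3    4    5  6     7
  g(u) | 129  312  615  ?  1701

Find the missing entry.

1068

On equispaced nodes a degree-3 polynomial has vanishing fourth forward difference, so
  g(3) - 4·g(4) + 6·g(5) - 4·g(6) + g(7) = 0.
Substituting the known values and solving for g(6):
  -4·g(6) = -4272
  g(6) = 1068.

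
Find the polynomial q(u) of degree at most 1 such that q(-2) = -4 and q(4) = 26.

Using the Lagrange interpolation formula with nodes -2, 4:
  L_0(u) = (u - 4) / -6
  L_1(u) = (u + 2) / 6
Then q(u) = -4·L_0(u) + 26·L_1(u).
Expanding and collecting terms gives q(u) = 5u + 6.
Check: q(-2) = -4. ✓

q(u) = 5u + 6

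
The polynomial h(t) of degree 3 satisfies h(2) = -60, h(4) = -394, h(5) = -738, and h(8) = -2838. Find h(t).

Write h(t) = at^3 + bt^2 + ct + d. Substituting each data point gives a linear system:
  8a + 4b + 2c + d = -60
  64a + 16b + 4c + d = -394
  125a + 25b + 5c + d = -738
  512a + 64b + 8c + d = -2838
Solving the system yields a = -5, b = -4, c = -3, d = 2.
So h(t) = -5t^3 - 4t^2 - 3t + 2.
Check: h(4) = -394. ✓

h(t) = -5t^3 - 4t^2 - 3t + 2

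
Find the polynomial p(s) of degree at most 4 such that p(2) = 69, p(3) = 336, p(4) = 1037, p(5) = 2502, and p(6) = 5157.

p(s) = 4s^4 - s^3 + 6s^2 - 4s - 3

Write p(s) = as^4 + bs^3 + cs^2 + ds + e. Substituting each data point gives a linear system:
  16a + 8b + 4c + 2d + e = 69
  81a + 27b + 9c + 3d + e = 336
  256a + 64b + 16c + 4d + e = 1037
  625a + 125b + 25c + 5d + e = 2502
  1296a + 216b + 36c + 6d + e = 5157
Solving the system yields a = 4, b = -1, c = 6, d = -4, e = -3.
So p(s) = 4s^4 - s^3 + 6s^2 - 4s - 3.
Check: p(2) = 69. ✓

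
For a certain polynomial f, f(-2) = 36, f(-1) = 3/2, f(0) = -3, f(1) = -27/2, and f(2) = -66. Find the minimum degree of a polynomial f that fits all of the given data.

3

Forward differences of the values at n = -2, -1, 0, 1, 2:
  f  : 36  3/2  -3  -27/2  -66
  Δ  : -69/2  -9/2  -21/2  -105/2
  Δ^2: 30  -6  -42
  Δ^3: -36  -36
  Δ^4: 0
The third differences are constant (-36) and nonzero, while all higher differences vanish, so the minimal degree is 3.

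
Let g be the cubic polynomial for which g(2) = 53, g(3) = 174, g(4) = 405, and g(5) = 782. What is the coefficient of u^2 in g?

1

Write g(u) = au^3 + bu^2 + cu + d. Substituting each data point gives a linear system:
  8a + 4b + 2c + d = 53
  27a + 9b + 3c + d = 174
  64a + 16b + 4c + d = 405
  125a + 25b + 5c + d = 782
Solving the system yields a = 6, b = 1, c = 2, d = -3.
So g(u) = 6u^3 + u^2 + 2u - 3.
The coefficient of u^2 is 1.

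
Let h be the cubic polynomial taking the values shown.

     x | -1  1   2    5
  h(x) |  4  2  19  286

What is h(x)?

Using the Lagrange interpolation formula with nodes -1, 1, 2, 5:
  L_0(x) = (x - 1)(x - 2)(x - 5) / -36
  L_1(x) = (x + 1)(x - 2)(x - 5) / 8
  L_2(x) = (x + 1)(x - 1)(x - 5) / -9
  L_3(x) = (x + 1)(x - 1)(x - 2) / 72
Then h(x) = 4·L_0(x) + 2·L_1(x) + 19·L_2(x) + 286·L_3(x).
Expanding and collecting terms gives h(x) = 2x^3 + 2x^2 - 3x + 1.
Check: h(-1) = 4. ✓

h(x) = 2x^3 + 2x^2 - 3x + 1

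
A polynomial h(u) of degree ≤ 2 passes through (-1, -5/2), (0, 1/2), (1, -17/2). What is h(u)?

Write h(u) = au^2 + bu + c. Substituting each data point gives a linear system:
  a - b + c = -5/2
  c = 1/2
  a + b + c = -17/2
Solving the system yields a = -6, b = -3, c = 1/2.
So h(u) = -6u² - 3u + 1/2.
Check: h(-1) = -5/2. ✓

h(u) = -6u^2 - 3u + 1/2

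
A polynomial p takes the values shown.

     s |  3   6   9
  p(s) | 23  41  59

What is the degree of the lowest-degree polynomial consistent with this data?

1

Divided differences on the nodes 3, 6, 9:
  order 0: 23  41  59
  order 1: 6  6
  order 2: 0
The order-1 divided differences are all 6 (nonzero) and every higher order vanishes, so the data lies on a polynomial of degree exactly 1.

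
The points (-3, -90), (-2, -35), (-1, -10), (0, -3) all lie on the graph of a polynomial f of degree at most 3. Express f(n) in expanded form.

f(n) = 2n^3 - 3n^2 + 2n - 3

Write f(n) = an^3 + bn^2 + cn + d. Substituting each data point gives a linear system:
  -27a + 9b - 3c + d = -90
  -8a + 4b - 2c + d = -35
  -a + b - c + d = -10
  d = -3
Solving the system yields a = 2, b = -3, c = 2, d = -3.
So f(n) = 2n^3 - 3n^2 + 2n - 3.
Check: f(-2) = -35. ✓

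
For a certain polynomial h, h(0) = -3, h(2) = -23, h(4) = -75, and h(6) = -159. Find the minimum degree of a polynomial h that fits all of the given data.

2

Forward differences of the values at n = 0, 2, 4, 6:
  h  : -3  -23  -75  -159
  Δ  : -20  -52  -84
  Δ^2: -32  -32
  Δ^3: 0
The second differences are constant (-32) and nonzero, while all higher differences vanish, so the minimal degree is 2.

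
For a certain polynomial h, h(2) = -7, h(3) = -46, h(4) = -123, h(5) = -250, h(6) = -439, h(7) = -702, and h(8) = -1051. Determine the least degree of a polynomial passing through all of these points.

Forward differences of the values at u = 2, 3, 4, 5, 6, 7, 8:
  h  : -7  -46  -123  -250  -439  -702  -1051
  Δ  : -39  -77  -127  -189  -263  -349
  Δ^2: -38  -50  -62  -74  -86
  Δ^3: -12  -12  -12  -12
  Δ^4: 0  0  0
  Δ^5: 0  0
  Δ^6: 0
The third differences are constant (-12) and nonzero, while all higher differences vanish, so the minimal degree is 3.

3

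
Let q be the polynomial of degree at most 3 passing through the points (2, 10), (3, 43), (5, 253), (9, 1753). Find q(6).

466

Write q(t) = at^3 + bt^2 + ct + d. Substituting each data point gives a linear system:
  8a + 4b + 2c + d = 10
  27a + 9b + 3c + d = 43
  125a + 25b + 5c + d = 253
  729a + 81b + 9c + d = 1753
Solving the system yields a = 3, b = -6, c = 6, d = -2.
So q(t) = 3t³ - 6t² + 6t - 2.
Then q(6) = 466.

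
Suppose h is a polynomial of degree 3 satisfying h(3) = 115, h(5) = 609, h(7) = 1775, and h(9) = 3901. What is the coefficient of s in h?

Write h(s) = as^3 + bs^2 + cs + d. Substituting each data point gives a linear system:
  27a + 9b + 3c + d = 115
  125a + 25b + 5c + d = 609
  343a + 49b + 7c + d = 1775
  729a + 81b + 9c + d = 3901
Solving the system yields a = 6, b = -6, c = 1, d = 4.
So h(s) = 6s³ - 6s² + s + 4.
The coefficient of s is 1.

1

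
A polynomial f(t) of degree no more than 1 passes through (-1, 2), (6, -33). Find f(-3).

12

Using the Lagrange interpolation formula with nodes -1, 6:
  L_0(t) = (t - 6) / -7
  L_1(t) = (t + 1) / 7
Then f(t) = 2·L_0(t) - 33·L_1(t).
Expanding and collecting terms gives f(t) = -5t - 3.
Evaluating at t = -3: f(-3) = 12.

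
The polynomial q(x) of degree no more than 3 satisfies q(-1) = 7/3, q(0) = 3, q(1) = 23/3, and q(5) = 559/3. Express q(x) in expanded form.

Write q(x) = ax^3 + bx^2 + cx + d. Substituting each data point gives a linear system:
  -a + b - c + d = 7/3
  d = 3
  a + b + c + d = 23/3
  125a + 25b + 5c + d = 559/3
Solving the system yields a = 1, b = 2, c = 5/3, d = 3.
So q(x) = x^3 + 2x^2 + (5/3)x + 3.
Check: q(-1) = 7/3. ✓

q(x) = x^3 + 2x^2 + (5/3)x + 3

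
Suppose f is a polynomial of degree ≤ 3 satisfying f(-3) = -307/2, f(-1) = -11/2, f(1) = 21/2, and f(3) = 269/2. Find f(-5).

-1347/2

Using the Lagrange interpolation formula with nodes -3, -1, 1, 3:
  L_0(n) = (n + 1)(n - 1)(n - 3) / -48
  L_1(n) = (n + 3)(n - 1)(n - 3) / 16
  L_2(n) = (n + 3)(n + 1)(n - 3) / -16
  L_3(n) = (n + 3)(n + 1)(n - 1) / 48
Then f(n) = -307/2·L_0(n) - 11/2·L_1(n) + 21/2·L_2(n) + 269/2·L_3(n).
Expanding and collecting terms gives f(n) = 5n³ - (3/2)n² + 3n + 4.
Evaluating at n = -5: f(-5) = -1347/2.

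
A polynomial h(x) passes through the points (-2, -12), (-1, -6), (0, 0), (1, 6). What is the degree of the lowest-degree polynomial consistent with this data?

Forward differences of the values at x = -2, -1, 0, 1:
  h  : -12  -6  0  6
  Δ  : 6  6  6
  Δ^2: 0  0
  Δ^3: 0
The first differences are constant (6) and nonzero, while all higher differences vanish, so the minimal degree is 1.

1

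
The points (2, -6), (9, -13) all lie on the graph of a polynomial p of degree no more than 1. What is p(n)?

p(n) = -n - 4

Write p(n) = an + b. Substituting each data point gives a linear system:
  2a + b = -6
  9a + b = -13
Solving the system yields a = -1, b = -4.
So p(n) = -n - 4.
Check: p(9) = -13. ✓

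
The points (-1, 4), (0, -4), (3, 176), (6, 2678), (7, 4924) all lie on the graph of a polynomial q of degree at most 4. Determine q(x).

q(x) = 2x^4 + 3x^2 - 3x - 4

Write q(x) = ax^4 + bx^3 + cx^2 + dx + e. Substituting each data point gives a linear system:
  a - b + c - d + e = 4
  e = -4
  81a + 27b + 9c + 3d + e = 176
  1296a + 216b + 36c + 6d + e = 2678
  2401a + 343b + 49c + 7d + e = 4924
Solving the system yields a = 2, b = 0, c = 3, d = -3, e = -4.
So q(x) = 2x⁴ + 3x² - 3x - 4.
Check: q(3) = 176. ✓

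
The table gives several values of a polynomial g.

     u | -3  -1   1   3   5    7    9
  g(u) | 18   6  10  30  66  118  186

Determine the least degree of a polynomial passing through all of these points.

2

Forward differences of the values at u = -3, -1, 1, 3, 5, 7, 9:
  g  : 18  6  10  30  66  118  186
  Δ  : -12  4  20  36  52  68
  Δ^2: 16  16  16  16  16
  Δ^3: 0  0  0  0
  Δ^4: 0  0  0
  Δ^5: 0  0
  Δ^6: 0
The second differences are constant (16) and nonzero, while all higher differences vanish, so the minimal degree is 2.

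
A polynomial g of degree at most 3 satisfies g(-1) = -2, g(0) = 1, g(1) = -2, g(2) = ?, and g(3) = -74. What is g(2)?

On equispaced nodes a degree-3 polynomial has vanishing fourth forward difference, so
  g(-1) - 4·g(0) + 6·g(1) - 4·g(2) + g(3) = 0.
Substituting the known values and solving for g(2):
  -4·g(2) = 92
  g(2) = -23.

-23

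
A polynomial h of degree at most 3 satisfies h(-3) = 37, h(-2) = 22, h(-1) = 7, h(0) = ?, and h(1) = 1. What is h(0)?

-2

The 4 known points determine the degree-3 polynomial uniquely.
Write h(u) = au^3 + bu^2 + cu + d. Substituting each data point gives a linear system:
  -27a + 9b - 3c + d = 37
  -8a + 4b - 2c + d = 22
  -a + b - c + d = 7
  a + b + c + d = 1
Solving the system yields a = 1, b = 6, c = -4, d = -2.
So h(u) = u³ + 6u² - 4u - 2.
Then h(0) = -2.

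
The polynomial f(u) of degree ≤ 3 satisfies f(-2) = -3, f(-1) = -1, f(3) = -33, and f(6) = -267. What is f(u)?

f(u) = -u^3 - 2u^2 + 3u + 3

Using the Lagrange interpolation formula with nodes -2, -1, 3, 6:
  L_0(u) = (u + 1)(u - 3)(u - 6) / -40
  L_1(u) = (u + 2)(u - 3)(u - 6) / 28
  L_2(u) = (u + 2)(u + 1)(u - 6) / -60
  L_3(u) = (u + 2)(u + 1)(u - 3) / 168
Then f(u) = -3·L_0(u) - 1·L_1(u) - 33·L_2(u) - 267·L_3(u).
Expanding and collecting terms gives f(u) = -u^3 - 2u^2 + 3u + 3.
Check: f(3) = -33. ✓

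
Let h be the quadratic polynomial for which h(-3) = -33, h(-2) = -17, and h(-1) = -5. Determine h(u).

Using the Lagrange interpolation formula with nodes -3, -2, -1:
  L_0(u) = (u + 2)(u + 1) / 2
  L_1(u) = (u + 3)(u + 1) / -1
  L_2(u) = (u + 3)(u + 2) / 2
Then h(u) = -33·L_0(u) - 17·L_1(u) - 5·L_2(u).
Expanding and collecting terms gives h(u) = -2u^2 + 6u + 3.
Check: h(-3) = -33. ✓

h(u) = -2u^2 + 6u + 3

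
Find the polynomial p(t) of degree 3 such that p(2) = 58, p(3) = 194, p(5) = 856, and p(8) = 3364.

Write p(t) = at^3 + bt^2 + ct + d. Substituting each data point gives a linear system:
  8a + 4b + 2c + d = 58
  27a + 9b + 3c + d = 194
  125a + 25b + 5c + d = 856
  512a + 64b + 8c + d = 3364
Solving the system yields a = 6, b = 5, c = -3, d = -4.
So p(t) = 6t³ + 5t² - 3t - 4.
Check: p(3) = 194. ✓

p(t) = 6t^3 + 5t^2 - 3t - 4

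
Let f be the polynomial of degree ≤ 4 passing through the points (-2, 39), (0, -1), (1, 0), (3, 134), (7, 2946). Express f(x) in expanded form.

Write f(x) = ax^4 + bx^3 + cx^2 + dx + e. Substituting each data point gives a linear system:
  16a - 8b + 4c - 2d + e = 39
  e = -1
  a + b + c + d + e = 0
  81a + 27b + 9c + 3d + e = 134
  2401a + 343b + 49c + 7d + e = 2946
Solving the system yields a = 1, b = 1, c = 5, d = -6, e = -1.
So f(x) = x⁴ + x³ + 5x² - 6x - 1.
Check: f(0) = -1. ✓

f(x) = x^4 + x^3 + 5x^2 - 6x - 1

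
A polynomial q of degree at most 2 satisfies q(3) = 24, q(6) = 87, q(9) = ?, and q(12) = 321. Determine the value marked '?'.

On equispaced nodes a degree-2 polynomial has vanishing third forward difference, so
  - q(3) + 3·q(6) - 3·q(9) + q(12) = 0.
Substituting the known values and solving for q(9):
  -3·q(9) = -558
  q(9) = 186.

186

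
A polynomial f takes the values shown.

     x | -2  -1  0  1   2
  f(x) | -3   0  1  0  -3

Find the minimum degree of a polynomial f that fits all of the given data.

2

Forward differences of the values at x = -2, -1, 0, 1, 2:
  f  : -3  0  1  0  -3
  Δ  : 3  1  -1  -3
  Δ^2: -2  -2  -2
  Δ^3: 0  0
  Δ^4: 0
The second differences are constant (-2) and nonzero, while all higher differences vanish, so the minimal degree is 2.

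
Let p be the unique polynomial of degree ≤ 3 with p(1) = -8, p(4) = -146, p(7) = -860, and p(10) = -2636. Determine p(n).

p(n) = -3n^3 + 4n^2 - 3n - 6

Using the Lagrange interpolation formula with nodes 1, 4, 7, 10:
  L_0(n) = (n - 4)(n - 7)(n - 10) / -162
  L_1(n) = (n - 1)(n - 7)(n - 10) / 54
  L_2(n) = (n - 1)(n - 4)(n - 10) / -54
  L_3(n) = (n - 1)(n - 4)(n - 7) / 162
Then p(n) = -8·L_0(n) - 146·L_1(n) - 860·L_2(n) - 2636·L_3(n).
Expanding and collecting terms gives p(n) = -3n^3 + 4n^2 - 3n - 6.
Check: p(1) = -8. ✓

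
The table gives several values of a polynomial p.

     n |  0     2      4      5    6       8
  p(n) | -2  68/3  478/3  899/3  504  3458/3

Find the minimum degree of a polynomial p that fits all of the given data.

3

Divided differences on the nodes 0, 2, 4, 5, 6, 8:
  order 0: -2  68/3  478/3  899/3  504  3458/3
  order 1: 37/3  205/3  421/3  613/3  973/3
  order 2: 14  24  32  40
  order 3: 2  2  2
  order 4: 0  0
  order 5: 0
The order-3 divided differences are all 2 (nonzero) and every higher order vanishes, so the data lies on a polynomial of degree exactly 3.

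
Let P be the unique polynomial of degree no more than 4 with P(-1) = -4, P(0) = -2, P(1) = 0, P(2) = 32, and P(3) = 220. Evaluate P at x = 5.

2048

Using the Lagrange interpolation formula with nodes -1, 0, 1, 2, 3:
  L_0(x) = x(x - 1)(x - 2)(x - 3) / 24
  L_1(x) = (x + 1)(x - 1)(x - 2)(x - 3) / -6
  L_2(x) = (x + 1)x(x - 2)(x - 3) / 4
  L_3(x) = (x + 1)x(x - 1)(x - 3) / -6
  L_4(x) = (x + 1)x(x - 1)(x - 2) / 24
Then P(x) = -4·L_0(x) - 2·L_1(x) + 0·L_2(x) + 32·L_3(x) + 220·L_4(x).
Expanding and collecting terms gives P(x) = 4x^4 - 3x^3 - 4x^2 + 5x - 2.
Evaluating at x = 5: P(5) = 2048.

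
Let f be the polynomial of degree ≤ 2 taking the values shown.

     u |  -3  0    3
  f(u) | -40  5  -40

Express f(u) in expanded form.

Write f(u) = au^2 + bu + c. Substituting each data point gives a linear system:
  9a - 3b + c = -40
  c = 5
  9a + 3b + c = -40
Solving the system yields a = -5, b = 0, c = 5.
So f(u) = -5u^2 + 5.
Check: f(0) = 5. ✓

f(u) = -5u^2 + 5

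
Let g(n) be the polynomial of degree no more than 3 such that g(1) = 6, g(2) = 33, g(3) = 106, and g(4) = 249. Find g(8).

Using the Lagrange interpolation formula with nodes 1, 2, 3, 4:
  L_0(n) = (n - 2)(n - 3)(n - 4) / -6
  L_1(n) = (n - 1)(n - 3)(n - 4) / 2
  L_2(n) = (n - 1)(n - 2)(n - 4) / -2
  L_3(n) = (n - 1)(n - 2)(n - 3) / 6
Then g(n) = 6·L_0(n) + 33·L_1(n) + 106·L_2(n) + 249·L_3(n).
Expanding and collecting terms gives g(n) = 4n^3 - n^2 + 2n + 1.
Evaluating at n = 8: g(8) = 2001.

2001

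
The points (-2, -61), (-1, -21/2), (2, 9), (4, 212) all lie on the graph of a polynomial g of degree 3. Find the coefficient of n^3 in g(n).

Write g(n) = an^3 + bn^2 + cn + d. Substituting each data point gives a linear system:
  -8a + 4b - 2c + d = -61
  -a + b - c + d = -21/2
  8a + 4b + 2c + d = 9
  64a + 16b + 4c + d = 212
Solving the system yields a = 5, b = -6, c = -5/2, d = -2.
So g(n) = 5n^3 - 6n^2 - (5/2)n - 2.
The leading coefficient is 5.

5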